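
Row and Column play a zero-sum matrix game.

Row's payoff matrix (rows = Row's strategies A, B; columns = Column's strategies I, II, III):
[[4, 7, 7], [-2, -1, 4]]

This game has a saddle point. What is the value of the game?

Row minima: 4, -2 → Row's maximin is 4.
Column maxima: 4, 7, 7 → Column's minimax is 4.
They coincide at (A, I), so the value is 4.

4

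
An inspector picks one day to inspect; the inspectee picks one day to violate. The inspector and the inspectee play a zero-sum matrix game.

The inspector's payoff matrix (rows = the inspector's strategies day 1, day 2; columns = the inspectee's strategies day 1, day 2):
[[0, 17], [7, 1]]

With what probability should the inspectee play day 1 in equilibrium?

Row minima are 0 and 1, so the inspector's maximin is 1; column maxima are 7 and 17, so the inspectee's minimax is 7. These differ, so the equilibrium is in mixed strategies.
Let the inspectee play day 1 with probability q. The inspector is indifferent when 17(1−q) = 7q + (1−q), giving q = 16/23.

16/23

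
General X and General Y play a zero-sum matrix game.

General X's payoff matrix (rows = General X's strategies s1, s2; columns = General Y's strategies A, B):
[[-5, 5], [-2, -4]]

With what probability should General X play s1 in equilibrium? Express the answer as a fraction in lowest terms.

Row minima are -5 and -4, so General X's maximin is -4; column maxima are -2 and 5, so General Y's minimax is -2. These differ, so the equilibrium is in mixed strategies.
Let General X play s1 with probability p. General Y is indifferent when −5p − 2(1−p) = 5p − 4(1−p), giving p = 1/6.

1/6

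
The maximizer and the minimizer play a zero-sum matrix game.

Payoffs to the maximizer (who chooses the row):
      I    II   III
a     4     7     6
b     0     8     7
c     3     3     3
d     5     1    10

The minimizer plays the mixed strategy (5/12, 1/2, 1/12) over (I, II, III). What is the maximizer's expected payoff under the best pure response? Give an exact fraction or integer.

17/3

a: (4)·(5/12) + (7)·(1/2) + (6)·(1/12) = 17/3.
b: (0)·(5/12) + (8)·(1/2) + (7)·(1/12) = 55/12.
c: (3)·(5/12) + (3)·(1/2) + (3)·(1/12) = 3.
d: (5)·(5/12) + (1)·(1/2) + (10)·(1/12) = 41/12.
The best pure response is a with expected payoff 17/3.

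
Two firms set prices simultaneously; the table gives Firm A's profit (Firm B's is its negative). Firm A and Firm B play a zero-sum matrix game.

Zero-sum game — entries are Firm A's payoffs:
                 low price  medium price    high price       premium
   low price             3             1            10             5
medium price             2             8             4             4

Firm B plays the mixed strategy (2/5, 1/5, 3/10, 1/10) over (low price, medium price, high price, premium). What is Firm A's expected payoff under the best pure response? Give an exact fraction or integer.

49/10

low price: (3)·(2/5) + (1)·(1/5) + (10)·(3/10) + (5)·(1/10) = 49/10.
medium price: (2)·(2/5) + (8)·(1/5) + (4)·(3/10) + (4)·(1/10) = 4.
The best pure response is low price with expected payoff 49/10.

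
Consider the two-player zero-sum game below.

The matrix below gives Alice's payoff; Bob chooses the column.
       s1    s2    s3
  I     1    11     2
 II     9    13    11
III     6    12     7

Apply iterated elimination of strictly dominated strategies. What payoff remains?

9

Column s2 is strictly dominated by s1 for Bob (1<11, 9<13, 6<12); eliminate s2.
Column s3 is strictly dominated by s1 for Bob (1<2, 9<11, 6<7); eliminate s3.
Row I is strictly dominated by row II (9>1); eliminate I.
Row III is strictly dominated by row II (9>6); eliminate III.
Only (II, s1) remains, with payoff 9.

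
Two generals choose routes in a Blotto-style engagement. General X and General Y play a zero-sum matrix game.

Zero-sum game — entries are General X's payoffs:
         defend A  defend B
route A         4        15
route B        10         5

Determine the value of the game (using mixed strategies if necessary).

Row minima are 4 and 5, so General X's maximin is 5; column maxima are 10 and 15, so General Y's minimax is 10. These differ, so the equilibrium is in mixed strategies.
Let General X play route A with probability p. General Y is indifferent when 4p + 10(1−p) = 15p + 5(1−p), giving p = 5/16.
Let General Y play defend A with probability q. General X is indifferent when 4q + 15(1−q) = 10q + 5(1−q), giving q = 5/8.
The value is 4·(5/8) + (15)·(3/8) = 65/8.

65/8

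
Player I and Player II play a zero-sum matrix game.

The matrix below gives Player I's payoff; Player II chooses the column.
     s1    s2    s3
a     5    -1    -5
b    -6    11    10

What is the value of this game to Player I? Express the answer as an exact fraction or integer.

10/13

Column s2 is strictly dominated by s3 for Player II (it gives Player I more in every row).
The remaining 2×2 game on (a, b) × (s1, s3) has no saddle point. Let Player I play a with probability p; indifference gives 5p − 6(1−p) = −5p + 10(1−p), so p = 8/13.
Similarly Player II's optimal q on s1 is 15/26, and the value is 5·(15/26) + (-5)·(11/26) = 10/13.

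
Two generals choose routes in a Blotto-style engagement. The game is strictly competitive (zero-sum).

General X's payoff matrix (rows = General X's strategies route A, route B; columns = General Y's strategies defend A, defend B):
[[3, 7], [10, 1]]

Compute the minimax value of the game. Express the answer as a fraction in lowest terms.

Row minima are 3 and 1, so General X's maximin is 3; column maxima are 10 and 7, so General Y's minimax is 7. These differ, so the equilibrium is in mixed strategies.
Let General X play route A with probability p. General Y is indifferent when 3p + 10(1−p) = 7p + (1−p), giving p = 9/13.
Let General Y play defend A with probability q. General X is indifferent when 3q + 7(1−q) = 10q + (1−q), giving q = 6/13.
The value is 3·(6/13) + (7)·(7/13) = 67/13.

67/13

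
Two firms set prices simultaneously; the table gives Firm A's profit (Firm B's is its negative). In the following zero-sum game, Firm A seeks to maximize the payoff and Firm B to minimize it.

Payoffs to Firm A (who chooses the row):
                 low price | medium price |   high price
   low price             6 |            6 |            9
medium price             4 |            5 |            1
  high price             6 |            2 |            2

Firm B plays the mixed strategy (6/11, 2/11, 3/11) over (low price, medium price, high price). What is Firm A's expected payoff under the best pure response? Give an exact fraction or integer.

low price: (6)·(6/11) + (6)·(2/11) + (9)·(3/11) = 75/11.
medium price: (4)·(6/11) + (5)·(2/11) + (1)·(3/11) = 37/11.
high price: (6)·(6/11) + (2)·(2/11) + (2)·(3/11) = 46/11.
The best pure response is low price with expected payoff 75/11.

75/11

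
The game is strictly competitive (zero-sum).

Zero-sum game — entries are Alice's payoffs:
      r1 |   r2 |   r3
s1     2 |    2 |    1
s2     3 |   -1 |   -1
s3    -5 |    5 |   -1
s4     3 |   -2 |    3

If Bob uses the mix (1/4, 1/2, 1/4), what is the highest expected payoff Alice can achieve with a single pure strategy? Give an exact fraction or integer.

7/4

s1: (2)·(1/4) + (2)·(1/2) + (1)·(1/4) = 7/4.
s2: (3)·(1/4) + (-1)·(1/2) + (-1)·(1/4) = 0.
s3: (-5)·(1/4) + (5)·(1/2) + (-1)·(1/4) = 1.
s4: (3)·(1/4) + (-2)·(1/2) + (3)·(1/4) = 1/2.
The best pure response is s1 with expected payoff 7/4.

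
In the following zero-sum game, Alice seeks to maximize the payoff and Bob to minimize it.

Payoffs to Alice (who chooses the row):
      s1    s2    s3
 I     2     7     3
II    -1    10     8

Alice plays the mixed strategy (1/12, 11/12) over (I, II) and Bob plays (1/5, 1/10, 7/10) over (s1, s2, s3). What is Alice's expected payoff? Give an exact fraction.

Against (1/5, 1/10, 7/10), each row's expected payoff is I: 16/5; II: 32/5.
Taking the (1/12, 11/12)-weighted average: (1/12)·(16/5) + (11/12)·(32/5) = 92/15.

92/15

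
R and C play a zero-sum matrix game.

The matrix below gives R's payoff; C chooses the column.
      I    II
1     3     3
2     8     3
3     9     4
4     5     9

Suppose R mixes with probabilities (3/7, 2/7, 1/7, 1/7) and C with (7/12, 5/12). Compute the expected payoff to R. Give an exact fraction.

Against (7/12, 5/12), each row's expected payoff is 1: 3; 2: 71/12; 3: 83/12; 4: 20/3.
Taking the (3/7, 2/7, 1/7, 1/7)-weighted average: (3/7)·(3) + (2/7)·(71/12) + (1/7)·(83/12) + (1/7)·(20/3) = 59/12.

59/12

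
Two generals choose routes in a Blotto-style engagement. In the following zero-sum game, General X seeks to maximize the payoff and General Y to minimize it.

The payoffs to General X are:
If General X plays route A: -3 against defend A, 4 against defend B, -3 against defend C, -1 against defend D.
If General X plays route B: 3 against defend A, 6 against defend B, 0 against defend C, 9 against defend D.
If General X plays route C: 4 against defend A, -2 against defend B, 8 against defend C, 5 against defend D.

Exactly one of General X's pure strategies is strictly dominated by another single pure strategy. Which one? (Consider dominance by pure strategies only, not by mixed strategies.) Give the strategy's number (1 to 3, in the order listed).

Compare route A with route B: 3 > -3, 6 > 4, 0 > -3, 9 > -1.
So route B strictly dominates route A for General X; route A is strictly dominated.

1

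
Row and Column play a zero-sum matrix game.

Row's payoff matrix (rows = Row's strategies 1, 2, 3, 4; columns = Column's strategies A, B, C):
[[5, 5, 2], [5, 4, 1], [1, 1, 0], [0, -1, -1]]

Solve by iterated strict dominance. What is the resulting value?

Row 4 is strictly dominated by row 1 (5>0, 5>-1, 2>-1); eliminate 4.
Row 3 is strictly dominated by row 1 (5>1, 5>1, 2>0); eliminate 3.
Column B is strictly dominated by C for Column (2<5, 1<4); eliminate B.
Column A is strictly dominated by C for Column (2<5, 1<5); eliminate A.
Row 2 is strictly dominated by row 1 (2>1); eliminate 2.
Only (1, C) remains, with payoff 2.

2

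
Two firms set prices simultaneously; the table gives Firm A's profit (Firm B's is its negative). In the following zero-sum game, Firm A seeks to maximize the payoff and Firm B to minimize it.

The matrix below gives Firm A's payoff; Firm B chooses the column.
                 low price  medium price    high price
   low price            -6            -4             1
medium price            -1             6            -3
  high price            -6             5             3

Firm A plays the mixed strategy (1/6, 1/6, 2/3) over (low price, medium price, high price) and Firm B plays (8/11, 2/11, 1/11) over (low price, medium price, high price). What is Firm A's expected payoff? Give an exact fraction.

Against (8/11, 2/11, 1/11), each row's expected payoff is low price: -5; medium price: 1/11; high price: -35/11.
Taking the (1/6, 1/6, 2/3)-weighted average: (1/6)·(-5) + (1/6)·(1/11) + (2/3)·(-35/11) = -97/33.

-97/33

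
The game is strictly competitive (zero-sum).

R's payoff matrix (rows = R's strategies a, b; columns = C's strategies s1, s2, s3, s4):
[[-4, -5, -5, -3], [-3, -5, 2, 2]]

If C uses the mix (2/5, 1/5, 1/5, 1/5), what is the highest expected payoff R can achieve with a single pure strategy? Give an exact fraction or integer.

-7/5

a: (-4)·(2/5) + (-5)·(1/5) + (-5)·(1/5) + (-3)·(1/5) = -21/5.
b: (-3)·(2/5) + (-5)·(1/5) + (2)·(1/5) + (2)·(1/5) = -7/5.
The best pure response is b with expected payoff -7/5.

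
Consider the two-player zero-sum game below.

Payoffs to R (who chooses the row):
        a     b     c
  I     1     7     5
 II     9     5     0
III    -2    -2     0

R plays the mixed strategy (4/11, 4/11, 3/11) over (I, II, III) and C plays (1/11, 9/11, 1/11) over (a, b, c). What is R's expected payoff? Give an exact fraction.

Against (1/11, 9/11, 1/11), each row's expected payoff is I: 69/11; II: 54/11; III: -20/11.
Taking the (4/11, 4/11, 3/11)-weighted average: (4/11)·(69/11) + (4/11)·(54/11) + (3/11)·(-20/11) = 432/121.

432/121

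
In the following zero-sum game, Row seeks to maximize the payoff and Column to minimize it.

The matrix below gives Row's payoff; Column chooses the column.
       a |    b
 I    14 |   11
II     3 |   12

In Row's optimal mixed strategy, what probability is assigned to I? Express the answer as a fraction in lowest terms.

3/4

Row minima are 11 and 3, so Row's maximin is 11; column maxima are 14 and 12, so Column's minimax is 12. These differ, so the equilibrium is in mixed strategies.
Let Row play I with probability p. Column is indifferent when 14p + 3(1−p) = 11p + 12(1−p), giving p = 3/4.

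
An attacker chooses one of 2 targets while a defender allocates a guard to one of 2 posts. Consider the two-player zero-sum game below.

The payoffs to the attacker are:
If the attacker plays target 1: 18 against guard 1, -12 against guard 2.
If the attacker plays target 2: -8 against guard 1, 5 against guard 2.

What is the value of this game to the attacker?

Row minima are -12 and -8, so the attacker's maximin is -8; column maxima are 18 and 5, so the defender's minimax is 5. These differ, so the equilibrium is in mixed strategies.
Let the attacker play target 1 with probability p. The defender is indifferent when 18p − 8(1−p) = −12p + 5(1−p), giving p = 13/43.
Let the defender play guard 1 with probability q. The attacker is indifferent when 18q − 12(1−q) = −8q + 5(1−q), giving q = 17/43.
The value is 18·(17/43) + (-12)·(26/43) = -6/43.

-6/43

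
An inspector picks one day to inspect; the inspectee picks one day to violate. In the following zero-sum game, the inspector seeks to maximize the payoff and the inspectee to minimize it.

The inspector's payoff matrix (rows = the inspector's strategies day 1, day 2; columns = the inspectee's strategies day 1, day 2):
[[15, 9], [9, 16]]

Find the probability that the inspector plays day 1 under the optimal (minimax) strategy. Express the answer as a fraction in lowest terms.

7/13

Row minima are 9 and 9, so the inspector's maximin is 9; column maxima are 15 and 16, so the inspectee's minimax is 15. These differ, so the equilibrium is in mixed strategies.
Let the inspector play day 1 with probability p. The inspectee is indifferent when 15p + 9(1−p) = 9p + 16(1−p), giving p = 7/13.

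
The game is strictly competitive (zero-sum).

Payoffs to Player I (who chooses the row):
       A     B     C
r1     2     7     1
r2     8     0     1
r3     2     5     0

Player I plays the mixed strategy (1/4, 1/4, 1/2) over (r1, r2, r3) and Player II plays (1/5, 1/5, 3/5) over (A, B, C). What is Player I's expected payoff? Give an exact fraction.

37/20

Against (1/5, 1/5, 3/5), each row's expected payoff is r1: 12/5; r2: 11/5; r3: 7/5.
Taking the (1/4, 1/4, 1/2)-weighted average: (1/4)·(12/5) + (1/4)·(11/5) + (1/2)·(7/5) = 37/20.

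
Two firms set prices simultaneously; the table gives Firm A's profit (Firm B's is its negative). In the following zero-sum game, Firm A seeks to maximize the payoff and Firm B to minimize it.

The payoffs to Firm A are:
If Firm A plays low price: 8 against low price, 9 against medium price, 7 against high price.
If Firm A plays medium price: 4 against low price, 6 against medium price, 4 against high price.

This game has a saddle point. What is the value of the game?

Row minima: 7, 4 → Firm A's maximin is 7.
Column maxima: 8, 9, 7 → Firm B's minimax is 7.
They coincide at (low price, high price), so the value is 7.

7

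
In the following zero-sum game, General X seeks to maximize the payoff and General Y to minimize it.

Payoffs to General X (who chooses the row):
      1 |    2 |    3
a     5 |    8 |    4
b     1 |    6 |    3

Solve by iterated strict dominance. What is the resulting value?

4

Column 2 is strictly dominated by 1 for General Y (5<8, 1<6); eliminate 2.
Row b is strictly dominated by row a (5>1, 4>3); eliminate b.
Column 1 is strictly dominated by 3 for General Y (4<5); eliminate 1.
Only (a, 3) remains, with payoff 4.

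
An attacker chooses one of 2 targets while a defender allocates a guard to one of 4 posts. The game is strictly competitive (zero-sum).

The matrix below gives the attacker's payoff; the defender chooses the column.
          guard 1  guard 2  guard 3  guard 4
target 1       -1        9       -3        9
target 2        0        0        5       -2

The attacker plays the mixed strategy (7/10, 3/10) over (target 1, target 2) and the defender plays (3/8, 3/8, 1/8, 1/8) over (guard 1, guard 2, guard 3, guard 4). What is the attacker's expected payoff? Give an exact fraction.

219/80

Against (3/8, 3/8, 1/8, 1/8), each row's expected payoff is target 1: 15/4; target 2: 3/8.
Taking the (7/10, 3/10)-weighted average: (7/10)·(15/4) + (3/10)·(3/8) = 219/80.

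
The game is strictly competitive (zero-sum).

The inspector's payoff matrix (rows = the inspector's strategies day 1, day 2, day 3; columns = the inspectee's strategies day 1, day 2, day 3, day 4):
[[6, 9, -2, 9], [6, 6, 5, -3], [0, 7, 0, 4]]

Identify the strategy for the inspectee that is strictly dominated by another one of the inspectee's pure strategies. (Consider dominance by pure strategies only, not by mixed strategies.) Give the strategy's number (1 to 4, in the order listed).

The inspectee prefers columns that give the inspector less. Compare day 2 with day 3: -2 < 9, 5 < 6, 0 < 7.
So day 3 strictly dominates day 2 for the inspectee; day 2 is strictly dominated.

2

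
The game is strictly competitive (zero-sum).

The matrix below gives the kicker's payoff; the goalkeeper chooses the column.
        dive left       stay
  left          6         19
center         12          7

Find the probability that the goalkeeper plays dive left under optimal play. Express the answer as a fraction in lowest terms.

Row minima are 6 and 7, so the kicker's maximin is 7; column maxima are 12 and 19, so the goalkeeper's minimax is 12. These differ, so the equilibrium is in mixed strategies.
Let the goalkeeper play dive left with probability q. The kicker is indifferent when 6q + 19(1−q) = 12q + 7(1−q), giving q = 2/3.

2/3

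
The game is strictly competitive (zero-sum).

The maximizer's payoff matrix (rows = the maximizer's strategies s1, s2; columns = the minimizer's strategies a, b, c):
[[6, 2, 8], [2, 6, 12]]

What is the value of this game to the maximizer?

Column c is strictly dominated by b for the minimizer (it gives the maximizer more in every row).
The remaining 2×2 game on (s1, s2) × (a, b) has no saddle point. Let the maximizer play s1 with probability p; indifference gives 6p + 2(1−p) = 2p + 6(1−p), so p = 1/2.
Similarly the minimizer's optimal q on a is 1/2, and the value is 6·(1/2) + (2)·(1/2) = 4.

4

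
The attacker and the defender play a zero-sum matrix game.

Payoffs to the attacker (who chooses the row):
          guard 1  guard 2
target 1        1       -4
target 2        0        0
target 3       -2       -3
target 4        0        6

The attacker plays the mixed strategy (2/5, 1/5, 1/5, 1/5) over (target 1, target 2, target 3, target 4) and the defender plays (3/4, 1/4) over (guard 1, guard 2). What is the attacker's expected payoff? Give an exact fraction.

-1/4

Against (3/4, 1/4), each row's expected payoff is target 1: -1/4; target 2: 0; target 3: -9/4; target 4: 3/2.
Taking the (2/5, 1/5, 1/5, 1/5)-weighted average: (2/5)·(-1/4) + (1/5)·(0) + (1/5)·(-9/4) + (1/5)·(3/2) = -1/4.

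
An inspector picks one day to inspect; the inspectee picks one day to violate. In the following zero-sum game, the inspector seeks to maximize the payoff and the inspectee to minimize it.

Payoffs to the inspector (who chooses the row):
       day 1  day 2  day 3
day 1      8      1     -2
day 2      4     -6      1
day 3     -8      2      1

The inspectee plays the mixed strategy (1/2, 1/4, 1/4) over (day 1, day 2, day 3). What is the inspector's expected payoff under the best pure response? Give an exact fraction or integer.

15/4

day 1: (8)·(1/2) + (1)·(1/4) + (-2)·(1/4) = 15/4.
day 2: (4)·(1/2) + (-6)·(1/4) + (1)·(1/4) = 3/4.
day 3: (-8)·(1/2) + (2)·(1/4) + (1)·(1/4) = -13/4.
The best pure response is day 1 with expected payoff 15/4.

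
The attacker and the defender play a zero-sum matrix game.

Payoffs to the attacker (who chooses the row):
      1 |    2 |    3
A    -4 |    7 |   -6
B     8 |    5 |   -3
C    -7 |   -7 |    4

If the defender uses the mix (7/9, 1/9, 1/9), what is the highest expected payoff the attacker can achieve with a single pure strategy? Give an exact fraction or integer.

58/9

A: (-4)·(7/9) + (7)·(1/9) + (-6)·(1/9) = -3.
B: (8)·(7/9) + (5)·(1/9) + (-3)·(1/9) = 58/9.
C: (-7)·(7/9) + (-7)·(1/9) + (4)·(1/9) = -52/9.
The best pure response is B with expected payoff 58/9.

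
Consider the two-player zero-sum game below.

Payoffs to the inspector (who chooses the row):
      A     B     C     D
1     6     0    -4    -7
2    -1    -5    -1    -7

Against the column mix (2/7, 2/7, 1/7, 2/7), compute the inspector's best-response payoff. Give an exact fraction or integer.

-6/7

1: (6)·(2/7) + (0)·(2/7) + (-4)·(1/7) + (-7)·(2/7) = -6/7.
2: (-1)·(2/7) + (-5)·(2/7) + (-1)·(1/7) + (-7)·(2/7) = -27/7.
The best pure response is 1 with expected payoff -6/7.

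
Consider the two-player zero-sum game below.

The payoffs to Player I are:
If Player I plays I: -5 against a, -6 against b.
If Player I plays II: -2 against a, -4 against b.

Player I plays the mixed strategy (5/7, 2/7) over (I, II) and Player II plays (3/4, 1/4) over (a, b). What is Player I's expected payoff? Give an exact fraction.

Against (3/4, 1/4), each row's expected payoff is I: -21/4; II: -5/2.
Taking the (5/7, 2/7)-weighted average: (5/7)·(-21/4) + (2/7)·(-5/2) = -125/28.

-125/28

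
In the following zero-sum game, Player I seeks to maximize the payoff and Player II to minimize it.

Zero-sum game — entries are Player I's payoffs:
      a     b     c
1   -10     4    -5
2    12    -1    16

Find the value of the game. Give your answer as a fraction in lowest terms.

Column c is strictly dominated by a for Player II (it gives Player I more in every row).
The remaining 2×2 game on (1, 2) × (a, b) has no saddle point. Let Player I play 1 with probability p; indifference gives −10p + 12(1−p) = 4p − (1−p), so p = 13/27.
Similarly Player II's optimal q on a is 5/27, and the value is -10·(5/27) + (4)·(22/27) = 38/27.

38/27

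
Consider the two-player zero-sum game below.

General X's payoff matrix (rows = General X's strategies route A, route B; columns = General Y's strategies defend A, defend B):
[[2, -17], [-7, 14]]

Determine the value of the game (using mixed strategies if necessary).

-91/40

Row minima are -17 and -7, so General X's maximin is -7; column maxima are 2 and 14, so General Y's minimax is 2. These differ, so the equilibrium is in mixed strategies.
Let General X play route A with probability p. General Y is indifferent when 2p − 7(1−p) = −17p + 14(1−p), giving p = 21/40.
Let General Y play defend A with probability q. General X is indifferent when 2q − 17(1−q) = −7q + 14(1−q), giving q = 31/40.
The value is 2·(31/40) + (-17)·(9/40) = -91/40.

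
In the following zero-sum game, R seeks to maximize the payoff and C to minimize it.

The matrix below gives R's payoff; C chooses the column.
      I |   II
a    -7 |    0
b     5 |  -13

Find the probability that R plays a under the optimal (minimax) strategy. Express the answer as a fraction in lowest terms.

18/25

Row minima are -7 and -13, so R's maximin is -7; column maxima are 5 and 0, so C's minimax is 0. These differ, so the equilibrium is in mixed strategies.
Let R play a with probability p. C is indifferent when −7p + 5(1−p) = −13(1−p), giving p = 18/25.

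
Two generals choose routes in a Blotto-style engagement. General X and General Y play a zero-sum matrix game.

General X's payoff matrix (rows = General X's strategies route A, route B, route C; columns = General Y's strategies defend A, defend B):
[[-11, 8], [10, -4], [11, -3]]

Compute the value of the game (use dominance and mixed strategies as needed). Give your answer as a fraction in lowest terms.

Row route B is strictly dominated by row route C, so General X never plays it.
The remaining 2×2 game on (route A, route C) × (defend A, defend B) has no saddle point. Let General X play route A with probability p; indifference gives −11p + 11(1−p) = 8p − 3(1−p), so p = 14/33.
Similarly General Y's optimal q on defend A is 1/3, and the value is -11·(1/3) + (8)·(2/3) = 5/3.

5/3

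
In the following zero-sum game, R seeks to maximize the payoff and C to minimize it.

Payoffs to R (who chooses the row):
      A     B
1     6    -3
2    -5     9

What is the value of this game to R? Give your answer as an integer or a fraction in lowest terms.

39/23

Row minima are -3 and -5, so R's maximin is -3; column maxima are 6 and 9, so C's minimax is 6. These differ, so the equilibrium is in mixed strategies.
Let R play 1 with probability p. C is indifferent when 6p − 5(1−p) = −3p + 9(1−p), giving p = 14/23.
Let C play A with probability q. R is indifferent when 6q − 3(1−q) = −5q + 9(1−q), giving q = 12/23.
The value is 6·(12/23) + (-3)·(11/23) = 39/23.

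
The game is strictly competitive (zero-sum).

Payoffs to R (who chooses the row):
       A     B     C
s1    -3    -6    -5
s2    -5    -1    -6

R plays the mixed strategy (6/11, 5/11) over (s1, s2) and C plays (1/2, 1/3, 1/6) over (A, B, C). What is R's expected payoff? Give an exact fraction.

-271/66

Against (1/2, 1/3, 1/6), each row's expected payoff is s1: -13/3; s2: -23/6.
Taking the (6/11, 5/11)-weighted average: (6/11)·(-13/3) + (5/11)·(-23/6) = -271/66.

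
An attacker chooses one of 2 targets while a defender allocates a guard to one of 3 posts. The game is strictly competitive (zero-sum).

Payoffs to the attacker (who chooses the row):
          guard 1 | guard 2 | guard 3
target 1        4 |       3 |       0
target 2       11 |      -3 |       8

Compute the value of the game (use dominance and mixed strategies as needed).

12/7

Column guard 1 is strictly dominated by guard 3 for the defender (it gives the attacker more in every row).
The remaining 2×2 game on (target 1, target 2) × (guard 2, guard 3) has no saddle point. Let the attacker play target 1 with probability p; indifference gives 3p − 3(1−p) = 8(1−p), so p = 11/14.
Similarly the defender's optimal q on guard 2 is 4/7, and the value is 3·(4/7) + (0)·(3/7) = 12/7.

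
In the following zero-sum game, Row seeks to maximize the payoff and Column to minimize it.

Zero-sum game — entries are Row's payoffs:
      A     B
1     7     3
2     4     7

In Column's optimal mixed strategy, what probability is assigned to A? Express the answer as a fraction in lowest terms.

4/7

Row minima are 3 and 4, so Row's maximin is 4; column maxima are 7 and 7, so Column's minimax is 7. These differ, so the equilibrium is in mixed strategies.
Let Column play A with probability q. Row is indifferent when 7q + 3(1−q) = 4q + 7(1−q), giving q = 4/7.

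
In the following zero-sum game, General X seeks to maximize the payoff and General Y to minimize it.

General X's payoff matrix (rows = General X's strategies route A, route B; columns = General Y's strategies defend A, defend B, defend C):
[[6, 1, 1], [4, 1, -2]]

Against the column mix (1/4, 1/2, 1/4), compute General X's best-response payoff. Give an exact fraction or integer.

route A: (6)·(1/4) + (1)·(1/2) + (1)·(1/4) = 9/4.
route B: (4)·(1/4) + (1)·(1/2) + (-2)·(1/4) = 1.
The best pure response is route A with expected payoff 9/4.

9/4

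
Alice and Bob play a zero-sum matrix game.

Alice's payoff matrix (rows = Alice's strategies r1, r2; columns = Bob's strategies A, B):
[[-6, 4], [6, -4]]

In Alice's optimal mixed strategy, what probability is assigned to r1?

1/2

Row minima are -6 and -4, so Alice's maximin is -4; column maxima are 6 and 4, so Bob's minimax is 4. These differ, so the equilibrium is in mixed strategies.
Let Alice play r1 with probability p. Bob is indifferent when −6p + 6(1−p) = 4p − 4(1−p), giving p = 1/2.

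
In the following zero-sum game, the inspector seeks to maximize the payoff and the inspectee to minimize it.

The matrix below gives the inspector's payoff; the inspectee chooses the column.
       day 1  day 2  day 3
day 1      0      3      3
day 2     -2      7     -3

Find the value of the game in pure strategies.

Row minima: 0, -3 → the inspector's maximin is 0.
Column maxima: 0, 7, 3 → the inspectee's minimax is 0.
They coincide at (day 1, day 1), so the value is 0.

0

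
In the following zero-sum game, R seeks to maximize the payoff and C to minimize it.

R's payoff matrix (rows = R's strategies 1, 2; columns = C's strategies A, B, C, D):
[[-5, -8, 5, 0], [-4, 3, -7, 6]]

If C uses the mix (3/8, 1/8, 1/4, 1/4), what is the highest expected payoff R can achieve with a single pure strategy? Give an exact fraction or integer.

-11/8

1: (-5)·(3/8) + (-8)·(1/8) + (5)·(1/4) + (0)·(1/4) = -13/8.
2: (-4)·(3/8) + (3)·(1/8) + (-7)·(1/4) + (6)·(1/4) = -11/8.
The best pure response is 2 with expected payoff -11/8.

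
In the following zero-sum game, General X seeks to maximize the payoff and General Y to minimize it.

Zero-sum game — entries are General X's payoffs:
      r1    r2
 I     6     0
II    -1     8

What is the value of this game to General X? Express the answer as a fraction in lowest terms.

16/5

Row minima are 0 and -1, so General X's maximin is 0; column maxima are 6 and 8, so General Y's minimax is 6. These differ, so the equilibrium is in mixed strategies.
Let General X play I with probability p. General Y is indifferent when 6p − (1−p) = 8(1−p), giving p = 3/5.
Let General Y play r1 with probability q. General X is indifferent when 6q = −q + 8(1−q), giving q = 8/15.
The value is 6·(8/15) + (0)·(7/15) = 16/5.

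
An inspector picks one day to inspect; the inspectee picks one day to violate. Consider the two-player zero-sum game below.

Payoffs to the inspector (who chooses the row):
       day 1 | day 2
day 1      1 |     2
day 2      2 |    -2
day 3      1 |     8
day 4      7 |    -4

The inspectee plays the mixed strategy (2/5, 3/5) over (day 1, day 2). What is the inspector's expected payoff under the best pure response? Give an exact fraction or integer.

day 1: (1)·(2/5) + (2)·(3/5) = 8/5.
day 2: (2)·(2/5) + (-2)·(3/5) = -2/5.
day 3: (1)·(2/5) + (8)·(3/5) = 26/5.
day 4: (7)·(2/5) + (-4)·(3/5) = 2/5.
The best pure response is day 3 with expected payoff 26/5.

26/5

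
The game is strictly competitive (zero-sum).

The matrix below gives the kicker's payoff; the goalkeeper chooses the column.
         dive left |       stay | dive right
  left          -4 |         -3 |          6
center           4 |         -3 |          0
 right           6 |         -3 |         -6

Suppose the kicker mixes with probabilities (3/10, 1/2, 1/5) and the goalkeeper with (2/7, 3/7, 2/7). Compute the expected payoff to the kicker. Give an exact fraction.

Against (2/7, 3/7, 2/7), each row's expected payoff is left: -5/7; center: -1/7; right: -9/7.
Taking the (3/10, 1/2, 1/5)-weighted average: (3/10)·(-5/7) + (1/2)·(-1/7) + (1/5)·(-9/7) = -19/35.

-19/35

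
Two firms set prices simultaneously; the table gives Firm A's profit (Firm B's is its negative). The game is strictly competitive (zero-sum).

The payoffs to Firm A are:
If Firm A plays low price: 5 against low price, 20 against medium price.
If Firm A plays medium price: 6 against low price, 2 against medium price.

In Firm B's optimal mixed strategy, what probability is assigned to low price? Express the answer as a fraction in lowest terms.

Row minima are 5 and 2, so Firm A's maximin is 5; column maxima are 6 and 20, so Firm B's minimax is 6. These differ, so the equilibrium is in mixed strategies.
Let Firm B play low price with probability q. Firm A is indifferent when 5q + 20(1−q) = 6q + 2(1−q), giving q = 18/19.

18/19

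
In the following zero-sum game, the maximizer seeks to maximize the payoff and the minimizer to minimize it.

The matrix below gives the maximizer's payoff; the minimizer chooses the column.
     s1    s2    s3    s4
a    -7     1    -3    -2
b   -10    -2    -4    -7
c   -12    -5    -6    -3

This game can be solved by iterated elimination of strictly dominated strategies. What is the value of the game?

Row b is strictly dominated by row a (-7>-10, 1>-2, -3>-4, -2>-7); eliminate b.
Column s3 is strictly dominated by s1 for the minimizer (-7<-3, -12<-6); eliminate s3.
Column s2 is strictly dominated by s1 for the minimizer (-7<1, -12<-5); eliminate s2.
Column s4 is strictly dominated by s1 for the minimizer (-7<-2, -12<-3); eliminate s4.
Row c is strictly dominated by row a (-7>-12); eliminate c.
Only (a, s1) remains, with payoff -7.

-7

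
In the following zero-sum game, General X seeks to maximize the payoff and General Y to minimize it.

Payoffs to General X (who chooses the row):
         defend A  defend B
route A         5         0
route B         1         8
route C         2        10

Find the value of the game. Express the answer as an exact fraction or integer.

50/13

Row route B is strictly dominated by row route C, so General X never plays it.
The remaining 2×2 game on (route A, route C) × (defend A, defend B) has no saddle point. Let General X play route A with probability p; indifference gives 5p + 2(1−p) = 10(1−p), so p = 8/13.
Similarly General Y's optimal q on defend A is 10/13, and the value is 5·(10/13) + (0)·(3/13) = 50/13.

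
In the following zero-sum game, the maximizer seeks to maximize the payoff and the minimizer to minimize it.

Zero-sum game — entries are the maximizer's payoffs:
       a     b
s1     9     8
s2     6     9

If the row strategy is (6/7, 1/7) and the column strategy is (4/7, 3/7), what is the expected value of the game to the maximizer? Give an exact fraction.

411/49

Against (4/7, 3/7), each row's expected payoff is s1: 60/7; s2: 51/7.
Taking the (6/7, 1/7)-weighted average: (6/7)·(60/7) + (1/7)·(51/7) = 411/49.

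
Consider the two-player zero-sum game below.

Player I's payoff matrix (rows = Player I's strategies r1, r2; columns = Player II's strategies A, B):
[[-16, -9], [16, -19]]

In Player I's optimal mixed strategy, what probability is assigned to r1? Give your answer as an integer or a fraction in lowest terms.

Row minima are -16 and -19, so Player I's maximin is -16; column maxima are 16 and -9, so Player II's minimax is -9. These differ, so the equilibrium is in mixed strategies.
Let Player I play r1 with probability p. Player II is indifferent when −16p + 16(1−p) = −9p − 19(1−p), giving p = 5/6.

5/6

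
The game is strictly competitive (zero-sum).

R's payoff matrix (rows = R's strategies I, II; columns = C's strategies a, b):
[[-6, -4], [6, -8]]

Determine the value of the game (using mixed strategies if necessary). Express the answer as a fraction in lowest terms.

-9/2

Row minima are -6 and -8, so R's maximin is -6; column maxima are 6 and -4, so C's minimax is -4. These differ, so the equilibrium is in mixed strategies.
Let R play I with probability p. C is indifferent when −6p + 6(1−p) = −4p − 8(1−p), giving p = 7/8.
Let C play a with probability q. R is indifferent when −6q − 4(1−q) = 6q − 8(1−q), giving q = 1/4.
The value is -6·(1/4) + (-4)·(3/4) = -9/2.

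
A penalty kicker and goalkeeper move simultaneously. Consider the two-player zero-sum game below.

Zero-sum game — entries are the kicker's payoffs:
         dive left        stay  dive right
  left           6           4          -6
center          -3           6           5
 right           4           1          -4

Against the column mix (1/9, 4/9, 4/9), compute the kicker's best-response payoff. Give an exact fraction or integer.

left: (6)·(1/9) + (4)·(4/9) + (-6)·(4/9) = -2/9.
center: (-3)·(1/9) + (6)·(4/9) + (5)·(4/9) = 41/9.
right: (4)·(1/9) + (1)·(4/9) + (-4)·(4/9) = -8/9.
The best pure response is center with expected payoff 41/9.

41/9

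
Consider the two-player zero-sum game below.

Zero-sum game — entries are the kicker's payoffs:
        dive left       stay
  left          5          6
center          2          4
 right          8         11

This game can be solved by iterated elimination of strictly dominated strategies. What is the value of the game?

Column stay is strictly dominated by dive left for the goalkeeper (5<6, 2<4, 8<11); eliminate stay.
Row center is strictly dominated by row left (5>2); eliminate center.
Row left is strictly dominated by row right (8>5); eliminate left.
Only (right, dive left) remains, with payoff 8.

8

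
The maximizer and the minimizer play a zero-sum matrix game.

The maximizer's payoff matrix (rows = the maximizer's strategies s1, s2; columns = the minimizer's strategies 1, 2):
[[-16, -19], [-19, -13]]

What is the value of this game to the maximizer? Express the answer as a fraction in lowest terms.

Row minima are -19 and -19, so the maximizer's maximin is -19; column maxima are -16 and -13, so the minimizer's minimax is -16. These differ, so the equilibrium is in mixed strategies.
Let the maximizer play s1 with probability p. The minimizer is indifferent when −16p − 19(1−p) = −19p − 13(1−p), giving p = 2/3.
Let the minimizer play 1 with probability q. The maximizer is indifferent when −16q − 19(1−q) = −19q − 13(1−q), giving q = 2/3.
The value is -16·(2/3) + (-19)·(1/3) = -17.

-17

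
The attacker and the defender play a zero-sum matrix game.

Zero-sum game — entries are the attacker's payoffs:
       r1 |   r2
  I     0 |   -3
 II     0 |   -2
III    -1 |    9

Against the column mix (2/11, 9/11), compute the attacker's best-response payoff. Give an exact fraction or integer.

79/11

I: (0)·(2/11) + (-3)·(9/11) = -27/11.
II: (0)·(2/11) + (-2)·(9/11) = -18/11.
III: (-1)·(2/11) + (9)·(9/11) = 79/11.
The best pure response is III with expected payoff 79/11.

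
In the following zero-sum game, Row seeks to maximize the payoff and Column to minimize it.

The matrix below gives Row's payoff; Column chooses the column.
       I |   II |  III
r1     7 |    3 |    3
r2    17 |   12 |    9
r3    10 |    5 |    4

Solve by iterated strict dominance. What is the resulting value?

9

Column I is strictly dominated by II for Column (3<7, 12<17, 5<10); eliminate I.
Row r3 is strictly dominated by row r2 (12>5, 9>4); eliminate r3.
Row r1 is strictly dominated by row r2 (12>3, 9>3); eliminate r1.
Column II is strictly dominated by III for Column (9<12); eliminate II.
Only (r2, III) remains, with payoff 9.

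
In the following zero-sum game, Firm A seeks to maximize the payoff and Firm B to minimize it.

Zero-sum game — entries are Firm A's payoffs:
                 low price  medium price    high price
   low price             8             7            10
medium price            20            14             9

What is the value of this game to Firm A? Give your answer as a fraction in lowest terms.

77/8

Column low price is strictly dominated by medium price for Firm B (it gives Firm A more in every row).
The remaining 2×2 game on (low price, medium price) × (medium price, high price) has no saddle point. Let Firm A play low price with probability p; indifference gives 7p + 14(1−p) = 10p + 9(1−p), so p = 5/8.
Similarly Firm B's optimal q on medium price is 1/8, and the value is 7·(1/8) + (10)·(7/8) = 77/8.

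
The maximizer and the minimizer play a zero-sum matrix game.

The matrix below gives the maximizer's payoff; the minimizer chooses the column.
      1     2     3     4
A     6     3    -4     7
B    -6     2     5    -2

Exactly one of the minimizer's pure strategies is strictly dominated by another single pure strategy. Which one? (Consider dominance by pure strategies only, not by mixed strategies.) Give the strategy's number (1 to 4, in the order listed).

The minimizer prefers columns that give the maximizer less. Compare 4 with 1: 6 < 7, -6 < -2.
So 1 strictly dominates 4 for the minimizer; 4 is strictly dominated.

4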